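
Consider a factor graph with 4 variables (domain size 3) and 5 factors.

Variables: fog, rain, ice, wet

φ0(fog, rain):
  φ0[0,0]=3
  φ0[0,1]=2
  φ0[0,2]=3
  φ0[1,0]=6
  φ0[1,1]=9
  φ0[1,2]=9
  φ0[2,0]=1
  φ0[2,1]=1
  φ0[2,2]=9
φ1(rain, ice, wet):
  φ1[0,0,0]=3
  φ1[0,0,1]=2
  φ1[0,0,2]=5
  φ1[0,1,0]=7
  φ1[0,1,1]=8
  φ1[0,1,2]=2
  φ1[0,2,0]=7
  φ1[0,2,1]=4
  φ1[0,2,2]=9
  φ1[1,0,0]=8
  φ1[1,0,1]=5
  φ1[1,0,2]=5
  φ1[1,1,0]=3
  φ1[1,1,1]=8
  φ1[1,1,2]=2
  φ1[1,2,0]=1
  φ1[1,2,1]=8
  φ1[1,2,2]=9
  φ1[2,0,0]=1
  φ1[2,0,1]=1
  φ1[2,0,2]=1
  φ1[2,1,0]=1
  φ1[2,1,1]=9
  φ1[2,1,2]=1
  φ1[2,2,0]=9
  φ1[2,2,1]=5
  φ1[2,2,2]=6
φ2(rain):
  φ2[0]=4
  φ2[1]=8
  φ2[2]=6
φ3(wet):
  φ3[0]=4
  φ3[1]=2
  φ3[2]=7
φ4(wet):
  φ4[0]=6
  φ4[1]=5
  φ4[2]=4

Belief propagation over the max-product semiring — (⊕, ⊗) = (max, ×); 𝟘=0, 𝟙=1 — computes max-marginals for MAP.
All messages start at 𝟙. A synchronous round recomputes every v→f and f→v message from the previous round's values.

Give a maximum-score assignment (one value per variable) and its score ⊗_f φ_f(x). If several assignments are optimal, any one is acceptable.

init: all messages = 𝟙 over 3 values
r1 m[φ0→fog] = [3, 9, 9]
r1 m[φ0→rain] = [6, 9, 9]
r1 m[φ1→rain] = [9, 9, 9]
r1 m[φ1→ice] = [8, 9, 9]
r1 m[φ1→wet] = [9, 9, 9]
r1 m[φ2→rain] = [4, 8, 6]
r1 m[φ3→wet] = [4, 2, 7]
r1 m[φ4→wet] = [6, 5, 4]
r1 m[fog→φ0] = [1, 1, 1]
r1 m[rain→φ0] = [1, 1, 1]
r1 m[rain→φ1] = [1, 1, 1]
r1 m[rain→φ2] = [1, 1, 1]
r1 m[ice→φ1] = [1, 1, 1]
r1 m[wet→φ1] = [1, 1, 1]
r1 m[wet→φ3] = [1, 1, 1]
r1 m[wet→φ4] = [1, 1, 1]
r2 m[φ0→fog] = [3, 9, 9]
r2 m[φ0→rain] = [6, 9, 9]
r2 m[φ1→rain] = [9, 9, 9]
r2 m[φ1→ice] = [8, 9, 9]
r2 m[φ1→wet] = [9, 9, 9]
r2 m[φ2→rain] = [4, 8, 6]
r2 m[φ3→wet] = [4, 2, 7]
r2 m[φ4→wet] = [6, 5, 4]
r2 m[fog→φ0] = [1, 1, 1]
r2 m[rain→φ0] = [36, 72, 54]
r2 m[rain→φ1] = [24, 72, 54]
r2 m[rain→φ2] = [54, 81, 81]
r2 m[ice→φ1] = [1, 1, 1]
r2 m[wet→φ1] = [24, 10, 28]
r2 m[wet→φ3] = [54, 45, 36]
r2 m[wet→φ4] = [36, 18, 63]
r3 m[φ0→fog] = [162, 648, 486]
r3 m[φ0→rain] = [6, 9, 9]
r3 m[φ1→rain] = [252, 252, 216]
r3 m[φ1→ice] = [13824, 5760, 18144]
r3 m[φ1→wet] = [576, 576, 648]
r3 m[φ2→rain] = [4, 8, 6]
r3 m[φ3→wet] = [4, 2, 7]
r3 m[φ4→wet] = [6, 5, 4]
r3 m[fog→φ0] = [1, 1, 1]
r3 m[rain→φ0] = [36, 72, 54]
r3 m[rain→φ1] = [24, 72, 54]
r3 m[rain→φ2] = [54, 81, 81]
r3 m[ice→φ1] = [1, 1, 1]
r3 m[wet→φ1] = [24, 10, 28]
r3 m[wet→φ3] = [54, 45, 36]
r3 m[wet→φ4] = [36, 18, 63]
r4 m[φ0→fog] = [162, 648, 486]
r4 m[φ0→rain] = [6, 9, 9]
r4 m[φ1→rain] = [252, 252, 216]
r4 m[φ1→ice] = [13824, 5760, 18144]
r4 m[φ1→wet] = [576, 576, 648]
r4 m[φ2→rain] = [4, 8, 6]
r4 m[φ3→wet] = [4, 2, 7]
r4 m[φ4→wet] = [6, 5, 4]
r4 m[fog→φ0] = [1, 1, 1]
r4 m[rain→φ0] = [1008, 2016, 1296]
r4 m[rain→φ1] = [24, 72, 54]
r4 m[rain→φ2] = [1512, 2268, 1944]
r4 m[ice→φ1] = [1, 1, 1]
r4 m[wet→φ1] = [24, 10, 28]
r4 m[wet→φ3] = [3456, 2880, 2592]
r4 m[wet→φ4] = [2304, 1152, 4536]
r5 m[φ0→fog] = [4032, 18144, 11664]
r5 m[φ0→rain] = [6, 9, 9]
r5 m[φ1→rain] = [252, 252, 216]
r5 m[φ1→ice] = [13824, 5760, 18144]
r5 m[φ1→wet] = [576, 576, 648]
r5 m[φ2→rain] = [4, 8, 6]
r5 m[φ3→wet] = [4, 2, 7]
r5 m[φ4→wet] = [6, 5, 4]
r5 m[fog→φ0] = [1, 1, 1]
r5 m[rain→φ0] = [1008, 2016, 1296]
r5 m[rain→φ1] = [24, 72, 54]
r5 m[rain→φ2] = [1512, 2268, 1944]
r5 m[ice→φ1] = [1, 1, 1]
r5 m[wet→φ1] = [24, 10, 28]
r5 m[wet→φ3] = [3456, 2880, 2592]
r5 m[wet→φ4] = [2304, 1152, 4536]
r6 m[φ0→fog] = [4032, 18144, 11664]
r6 m[φ0→rain] = [6, 9, 9]
r6 m[φ1→rain] = [252, 252, 216]
r6 m[φ1→ice] = [13824, 5760, 18144]
r6 m[φ1→wet] = [576, 576, 648]
r6 m[φ2→rain] = [4, 8, 6]
r6 m[φ3→wet] = [4, 2, 7]
r6 m[φ4→wet] = [6, 5, 4]
r6 m[fog→φ0] = [1, 1, 1]
r6 m[rain→φ0] = [1008, 2016, 1296]
r6 m[rain→φ1] = [24, 72, 54]
r6 m[rain→φ2] = [1512, 2268, 1944]
r6 m[ice→φ1] = [1, 1, 1]
r6 m[wet→φ1] = [24, 10, 28]
r6 m[wet→φ3] = [3456, 2880, 2592]
r6 m[wet→φ4] = [2304, 1152, 4536]
fixed point reached at round 6
traceback from fog: (fog=1, rain=1, ice=2, wet=2), score=18144

assignment: (fog=1, rain=1, ice=2, wet=2); score = 18144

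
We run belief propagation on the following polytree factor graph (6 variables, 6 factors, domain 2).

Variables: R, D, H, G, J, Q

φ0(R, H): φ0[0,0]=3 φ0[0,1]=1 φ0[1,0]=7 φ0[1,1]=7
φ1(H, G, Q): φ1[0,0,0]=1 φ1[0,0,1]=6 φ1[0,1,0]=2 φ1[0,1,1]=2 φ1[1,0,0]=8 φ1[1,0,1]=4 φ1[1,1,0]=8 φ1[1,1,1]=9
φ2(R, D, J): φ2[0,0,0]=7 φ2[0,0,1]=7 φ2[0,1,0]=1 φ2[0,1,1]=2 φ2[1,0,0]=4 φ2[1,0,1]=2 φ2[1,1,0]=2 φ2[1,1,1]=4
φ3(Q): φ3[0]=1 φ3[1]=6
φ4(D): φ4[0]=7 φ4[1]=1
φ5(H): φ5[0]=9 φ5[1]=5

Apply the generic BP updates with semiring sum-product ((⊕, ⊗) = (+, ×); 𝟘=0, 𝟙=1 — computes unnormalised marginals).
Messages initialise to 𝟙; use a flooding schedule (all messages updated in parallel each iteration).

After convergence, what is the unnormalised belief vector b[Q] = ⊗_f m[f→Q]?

b[Q] = [52213, 446478]

init: all messages = 𝟙 over 2 values
r1 m[φ0→R] = [4, 14]
r1 m[φ0→H] = [10, 8]
r1 m[φ1→H] = [11, 29]
r1 m[φ1→G] = [19, 21]
r1 m[φ1→Q] = [19, 21]
r1 m[φ2→R] = [17, 12]
r1 m[φ2→D] = [20, 9]
r1 m[φ2→J] = [14, 15]
r1 m[φ3→Q] = [1, 6]
r1 m[φ4→D] = [7, 1]
r1 m[φ5→H] = [9, 5]
r1 m[R→φ0] = [1, 1]
r1 m[R→φ2] = [1, 1]
r1 m[D→φ2] = [1, 1]
r1 m[D→φ4] = [1, 1]
r1 m[H→φ0] = [1, 1]
r1 m[H→φ1] = [1, 1]
r1 m[H→φ5] = [1, 1]
r1 m[G→φ1] = [1, 1]
r1 m[J→φ2] = [1, 1]
r1 m[Q→φ1] = [1, 1]
r1 m[Q→φ3] = [1, 1]
r2 m[φ0→R] = [4, 14]
r2 m[φ0→H] = [10, 8]
r2 m[φ1→H] = [11, 29]
r2 m[φ1→G] = [19, 21]
r2 m[φ1→Q] = [19, 21]
r2 m[φ2→R] = [17, 12]
r2 m[φ2→D] = [20, 9]
r2 m[φ2→J] = [14, 15]
r2 m[φ3→Q] = [1, 6]
r2 m[φ4→D] = [7, 1]
r2 m[φ5→H] = [9, 5]
r2 m[R→φ0] = [17, 12]
r2 m[R→φ2] = [4, 14]
r2 m[D→φ2] = [7, 1]
r2 m[D→φ4] = [20, 9]
r2 m[H→φ0] = [99, 145]
r2 m[H→φ1] = [90, 40]
r2 m[H→φ5] = [110, 232]
r2 m[G→φ1] = [1, 1]
r2 m[J→φ2] = [1, 1]
r2 m[Q→φ1] = [1, 6]
r2 m[Q→φ3] = [19, 21]
r3 m[φ0→R] = [442, 1708]
r3 m[φ0→H] = [135, 101]
r3 m[φ1→H] = [51, 94]
r3 m[φ1→G] = [4610, 3740]
r3 m[φ1→Q] = [910, 1240]
r3 m[φ2→R] = [101, 48]
r3 m[φ2→D] = [140, 96]
r3 m[φ2→J] = [620, 456]
r3 m[φ3→Q] = [1, 6]
r3 m[φ4→D] = [7, 1]
r3 m[φ5→H] = [9, 5]
r3 m[R→φ0] = [17, 12]
r3 m[R→φ2] = [4, 14]
r3 m[D→φ2] = [7, 1]
r3 m[D→φ4] = [20, 9]
r3 m[H→φ0] = [99, 145]
r3 m[H→φ1] = [90, 40]
r3 m[H→φ5] = [110, 232]
r3 m[G→φ1] = [1, 1]
r3 m[J→φ2] = [1, 1]
r3 m[Q→φ1] = [1, 6]
r3 m[Q→φ3] = [19, 21]
r4 m[φ0→R] = [442, 1708]
r4 m[φ0→H] = [135, 101]
r4 m[φ1→H] = [51, 94]
r4 m[φ1→G] = [4610, 3740]
r4 m[φ1→Q] = [910, 1240]
r4 m[φ2→R] = [101, 48]
r4 m[φ2→D] = [140, 96]
r4 m[φ2→J] = [620, 456]
r4 m[φ3→Q] = [1, 6]
r4 m[φ4→D] = [7, 1]
r4 m[φ5→H] = [9, 5]
r4 m[R→φ0] = [101, 48]
r4 m[R→φ2] = [442, 1708]
r4 m[D→φ2] = [7, 1]
r4 m[D→φ4] = [140, 96]
r4 m[H→φ0] = [459, 470]
r4 m[H→φ1] = [1215, 505]
r4 m[H→φ5] = [6885, 9494]
r4 m[G→φ1] = [1, 1]
r4 m[J→φ2] = [1, 1]
r4 m[Q→φ1] = [1, 6]
r4 m[Q→φ3] = [910, 1240]
r5 m[φ0→R] = [1847, 6503]
r5 m[φ0→H] = [639, 437]
r5 m[φ1→H] = [51, 94]
r5 m[φ1→G] = [61115, 48320]
r5 m[φ1→Q] = [11725, 16285]
r5 m[φ2→R] = [101, 48]
r5 m[φ2→D] = [16436, 11574]
r5 m[φ2→J] = [73340, 53286]
r5 m[φ3→Q] = [1, 6]
r5 m[φ4→D] = [7, 1]
r5 m[φ5→H] = [9, 5]
r5 m[R→φ0] = [101, 48]
r5 m[R→φ2] = [442, 1708]
r5 m[D→φ2] = [7, 1]
r5 m[D→φ4] = [140, 96]
r5 m[H→φ0] = [459, 470]
r5 m[H→φ1] = [1215, 505]
r5 m[H→φ5] = [6885, 9494]
r5 m[G→φ1] = [1, 1]
r5 m[J→φ2] = [1, 1]
r5 m[Q→φ1] = [1, 6]
r5 m[Q→φ3] = [910, 1240]
r6 m[φ0→R] = [1847, 6503]
r6 m[φ0→H] = [639, 437]
r6 m[φ1→H] = [51, 94]
r6 m[φ1→G] = [61115, 48320]
r6 m[φ1→Q] = [11725, 16285]
r6 m[φ2→R] = [101, 48]
r6 m[φ2→D] = [16436, 11574]
r6 m[φ2→J] = [73340, 53286]
r6 m[φ3→Q] = [1, 6]
r6 m[φ4→D] = [7, 1]
r6 m[φ5→H] = [9, 5]
r6 m[R→φ0] = [101, 48]
r6 m[R→φ2] = [1847, 6503]
r6 m[D→φ2] = [7, 1]
r6 m[D→φ4] = [16436, 11574]
r6 m[H→φ0] = [459, 470]
r6 m[H→φ1] = [5751, 2185]
r6 m[H→φ5] = [32589, 41078]
r6 m[G→φ1] = [1, 1]
r6 m[J→φ2] = [1, 1]
r6 m[Q→φ1] = [1, 6]
r6 m[Q→φ3] = [11725, 16285]
r7 m[φ0→R] = [1847, 6503]
r7 m[φ0→H] = [639, 437]
r7 m[φ1→H] = [51, 94]
r7 m[φ1→G] = [282707, 215984]
r7 m[φ1→Q] = [52213, 74413]
r7 m[φ2→R] = [101, 48]
r7 m[φ2→D] = [64876, 44559]
r7 m[φ2→J] = [287440, 211251]
r7 m[φ3→Q] = [1, 6]
r7 m[φ4→D] = [7, 1]
r7 m[φ5→H] = [9, 5]
r7 m[R→φ0] = [101, 48]
r7 m[R→φ2] = [1847, 6503]
r7 m[D→φ2] = [7, 1]
r7 m[D→φ4] = [16436, 11574]
r7 m[H→φ0] = [459, 470]
r7 m[H→φ1] = [5751, 2185]
r7 m[H→φ5] = [32589, 41078]
r7 m[G→φ1] = [1, 1]
r7 m[J→φ2] = [1, 1]
r7 m[Q→φ1] = [1, 6]
r7 m[Q→φ3] = [11725, 16285]
r8 m[φ0→R] = [1847, 6503]
r8 m[φ0→H] = [639, 437]
r8 m[φ1→H] = [51, 94]
r8 m[φ1→G] = [282707, 215984]
r8 m[φ1→Q] = [52213, 74413]
r8 m[φ2→R] = [101, 48]
r8 m[φ2→D] = [64876, 44559]
r8 m[φ2→J] = [287440, 211251]
r8 m[φ3→Q] = [1, 6]
r8 m[φ4→D] = [7, 1]
r8 m[φ5→H] = [9, 5]
r8 m[R→φ0] = [101, 48]
r8 m[R→φ2] = [1847, 6503]
r8 m[D→φ2] = [7, 1]
r8 m[D→φ4] = [64876, 44559]
r8 m[H→φ0] = [459, 470]
r8 m[H→φ1] = [5751, 2185]
r8 m[H→φ5] = [32589, 41078]
r8 m[G→φ1] = [1, 1]
r8 m[J→φ2] = [1, 1]
r8 m[Q→φ1] = [1, 6]
r8 m[Q→φ3] = [52213, 74413]
r9 m[φ0→R] = [1847, 6503]
r9 m[φ0→H] = [639, 437]
r9 m[φ1→H] = [51, 94]
r9 m[φ1→G] = [282707, 215984]
r9 m[φ1→Q] = [52213, 74413]
r9 m[φ2→R] = [101, 48]
r9 m[φ2→D] = [64876, 44559]
r9 m[φ2→J] = [287440, 211251]
r9 m[φ3→Q] = [1, 6]
r9 m[φ4→D] = [7, 1]
r9 m[φ5→H] = [9, 5]
r9 m[R→φ0] = [101, 48]
r9 m[R→φ2] = [1847, 6503]
r9 m[D→φ2] = [7, 1]
r9 m[D→φ4] = [64876, 44559]
r9 m[H→φ0] = [459, 470]
r9 m[H→φ1] = [5751, 2185]
r9 m[H→φ5] = [32589, 41078]
r9 m[G→φ1] = [1, 1]
r9 m[J→φ2] = [1, 1]
r9 m[Q→φ1] = [1, 6]
r9 m[Q→φ3] = [52213, 74413]
fixed point reached at round 9
b[Q] = ⊗ incoming = [52213, 446478]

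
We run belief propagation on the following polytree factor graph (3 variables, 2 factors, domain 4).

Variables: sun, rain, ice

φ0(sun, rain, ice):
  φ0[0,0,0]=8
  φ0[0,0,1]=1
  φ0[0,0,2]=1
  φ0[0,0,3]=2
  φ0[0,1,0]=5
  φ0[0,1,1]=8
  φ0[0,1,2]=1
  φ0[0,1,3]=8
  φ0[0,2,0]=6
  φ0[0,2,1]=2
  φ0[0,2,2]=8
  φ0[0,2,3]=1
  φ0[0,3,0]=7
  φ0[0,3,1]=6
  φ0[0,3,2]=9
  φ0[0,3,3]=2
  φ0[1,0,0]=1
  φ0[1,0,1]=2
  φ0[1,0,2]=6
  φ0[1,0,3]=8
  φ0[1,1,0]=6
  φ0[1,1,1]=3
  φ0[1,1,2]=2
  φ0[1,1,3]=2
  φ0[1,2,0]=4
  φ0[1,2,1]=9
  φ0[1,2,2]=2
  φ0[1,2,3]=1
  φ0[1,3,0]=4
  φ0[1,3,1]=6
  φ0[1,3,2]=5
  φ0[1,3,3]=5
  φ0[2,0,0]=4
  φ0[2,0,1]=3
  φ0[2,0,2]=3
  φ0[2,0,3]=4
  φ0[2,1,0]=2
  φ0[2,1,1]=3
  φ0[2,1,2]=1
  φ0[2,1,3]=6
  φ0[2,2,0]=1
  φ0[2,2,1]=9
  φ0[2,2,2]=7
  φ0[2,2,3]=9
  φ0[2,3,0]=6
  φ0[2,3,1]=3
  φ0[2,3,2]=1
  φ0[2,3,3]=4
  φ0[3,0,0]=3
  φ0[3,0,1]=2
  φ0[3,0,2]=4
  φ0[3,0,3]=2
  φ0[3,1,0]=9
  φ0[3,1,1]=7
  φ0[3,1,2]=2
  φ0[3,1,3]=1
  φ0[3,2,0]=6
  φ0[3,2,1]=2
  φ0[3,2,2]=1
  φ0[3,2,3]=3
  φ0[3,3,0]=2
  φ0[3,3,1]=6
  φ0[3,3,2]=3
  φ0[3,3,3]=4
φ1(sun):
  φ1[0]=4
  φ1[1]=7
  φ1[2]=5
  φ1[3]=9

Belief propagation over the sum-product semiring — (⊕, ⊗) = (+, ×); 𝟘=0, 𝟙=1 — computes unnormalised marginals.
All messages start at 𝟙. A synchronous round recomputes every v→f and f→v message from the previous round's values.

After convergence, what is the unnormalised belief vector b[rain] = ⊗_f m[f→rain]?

b[rain] = [336, 410, 418, 441]

init: all messages = 𝟙 over 4 values
r1 m[φ0→sun] = [75, 66, 66, 57]
r1 m[φ0→rain] = [54, 66, 71, 73]
r1 m[φ0→ice] = [74, 72, 56, 62]
r1 m[φ1→sun] = [4, 7, 5, 9]
r1 m[sun→φ0] = [1, 1, 1, 1]
r1 m[sun→φ1] = [1, 1, 1, 1]
r1 m[rain→φ0] = [1, 1, 1, 1]
r1 m[ice→φ0] = [1, 1, 1, 1]
r2 m[φ0→sun] = [75, 66, 66, 57]
r2 m[φ0→rain] = [54, 66, 71, 73]
r2 m[φ0→ice] = [74, 72, 56, 62]
r2 m[φ1→sun] = [4, 7, 5, 9]
r2 m[sun→φ0] = [4, 7, 5, 9]
r2 m[sun→φ1] = [75, 66, 66, 57]
r2 m[rain→φ0] = [1, 1, 1, 1]
r2 m[ice→φ0] = [1, 1, 1, 1]
r3 m[φ0→sun] = [75, 66, 66, 57]
r3 m[φ0→rain] = [336, 410, 418, 441]
r3 m[φ0→ice] = [454, 451, 331, 369]
r3 m[φ1→sun] = [4, 7, 5, 9]
r3 m[sun→φ0] = [4, 7, 5, 9]
r3 m[sun→φ1] = [75, 66, 66, 57]
r3 m[rain→φ0] = [1, 1, 1, 1]
r3 m[ice→φ0] = [1, 1, 1, 1]
r4 m[φ0→sun] = [75, 66, 66, 57]
r4 m[φ0→rain] = [336, 410, 418, 441]
r4 m[φ0→ice] = [454, 451, 331, 369]
r4 m[φ1→sun] = [4, 7, 5, 9]
r4 m[sun→φ0] = [4, 7, 5, 9]
r4 m[sun→φ1] = [75, 66, 66, 57]
r4 m[rain→φ0] = [1, 1, 1, 1]
r4 m[ice→φ0] = [1, 1, 1, 1]
fixed point reached at round 4
b[rain] = ⊗ incoming = [336, 410, 418, 441]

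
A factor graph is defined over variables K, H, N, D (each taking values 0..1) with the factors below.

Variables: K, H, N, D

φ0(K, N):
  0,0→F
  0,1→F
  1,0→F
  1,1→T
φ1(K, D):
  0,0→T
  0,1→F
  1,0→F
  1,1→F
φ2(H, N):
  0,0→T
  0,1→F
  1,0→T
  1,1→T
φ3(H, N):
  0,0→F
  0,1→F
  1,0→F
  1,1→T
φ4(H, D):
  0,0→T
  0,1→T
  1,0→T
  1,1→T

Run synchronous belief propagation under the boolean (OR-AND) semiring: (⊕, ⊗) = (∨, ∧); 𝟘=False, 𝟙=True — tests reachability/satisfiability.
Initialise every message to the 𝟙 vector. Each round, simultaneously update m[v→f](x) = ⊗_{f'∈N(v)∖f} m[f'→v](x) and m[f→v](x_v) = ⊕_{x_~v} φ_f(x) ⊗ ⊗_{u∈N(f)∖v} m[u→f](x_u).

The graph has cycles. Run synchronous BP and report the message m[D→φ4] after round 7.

init: all messages = 𝟙 over 2 values
r1 m[φ0→K] = [F, T]
r1 m[φ0→N] = [F, T]
r1 m[φ1→K] = [T, F]
r1 m[φ1→D] = [T, F]
r1 m[φ2→H] = [T, T]
r1 m[φ2→N] = [T, T]
r1 m[φ3→H] = [F, T]
r1 m[φ3→N] = [F, T]
r1 m[φ4→H] = [T, T]
r1 m[φ4→D] = [T, T]
r1 m[K→φ0] = [T, T]
r1 m[K→φ1] = [T, T]
r1 m[H→φ2] = [T, T]
r1 m[H→φ3] = [T, T]
r1 m[H→φ4] = [T, T]
r1 m[N→φ0] = [T, T]
r1 m[N→φ2] = [T, T]
r1 m[N→φ3] = [T, T]
r1 m[D→φ1] = [T, T]
r1 m[D→φ4] = [T, T]
r2 m[φ0→K] = [F, T]
r2 m[φ0→N] = [F, T]
r2 m[φ1→K] = [T, F]
r2 m[φ1→D] = [T, F]
r2 m[φ2→H] = [T, T]
r2 m[φ2→N] = [T, T]
r2 m[φ3→H] = [F, T]
r2 m[φ3→N] = [F, T]
r2 m[φ4→H] = [T, T]
r2 m[φ4→D] = [T, T]
r2 m[K→φ0] = [T, F]
r2 m[K→φ1] = [F, T]
r2 m[H→φ2] = [F, T]
r2 m[H→φ3] = [T, T]
r2 m[H→φ4] = [F, T]
r2 m[N→φ0] = [F, T]
r2 m[N→φ2] = [F, T]
r2 m[N→φ3] = [F, T]
r2 m[D→φ1] = [T, T]
r2 m[D→φ4] = [T, F]
r3 m[φ0→K] = [F, T]
r3 m[φ0→N] = [F, F]
r3 m[φ1→K] = [T, F]
r3 m[φ1→D] = [F, F]
r3 m[φ2→H] = [F, T]
r3 m[φ2→N] = [T, T]
r3 m[φ3→H] = [F, T]
r3 m[φ3→N] = [F, T]
r3 m[φ4→H] = [T, T]
r3 m[φ4→D] = [T, T]
r3 m[K→φ0] = [T, F]
r3 m[K→φ1] = [F, T]
r3 m[H→φ2] = [F, T]
r3 m[H→φ3] = [T, T]
r3 m[H→φ4] = [F, T]
r3 m[N→φ0] = [F, T]
r3 m[N→φ2] = [F, T]
r3 m[N→φ3] = [F, T]
r3 m[D→φ1] = [T, T]
r3 m[D→φ4] = [T, F]
r4 m[φ0→K] = [F, T]
r4 m[φ0→N] = [F, F]
r4 m[φ1→K] = [T, F]
r4 m[φ1→D] = [F, F]
r4 m[φ2→H] = [F, T]
r4 m[φ2→N] = [T, T]
r4 m[φ3→H] = [F, T]
r4 m[φ3→N] = [F, T]
r4 m[φ4→H] = [T, T]
r4 m[φ4→D] = [T, T]
r4 m[K→φ0] = [T, F]
r4 m[K→φ1] = [F, T]
r4 m[H→φ2] = [F, T]
r4 m[H→φ3] = [F, T]
r4 m[H→φ4] = [F, T]
r4 m[N→φ0] = [F, T]
r4 m[N→φ2] = [F, F]
r4 m[N→φ3] = [F, F]
r4 m[D→φ1] = [T, T]
r4 m[D→φ4] = [F, F]
r5 m[φ0→K] = [F, T]
r5 m[φ0→N] = [F, F]
r5 m[φ1→K] = [T, F]
r5 m[φ1→D] = [F, F]
r5 m[φ2→H] = [F, F]
r5 m[φ2→N] = [T, T]
r5 m[φ3→H] = [F, F]
r5 m[φ3→N] = [F, T]
r5 m[φ4→H] = [F, F]
r5 m[φ4→D] = [T, T]
r5 m[K→φ0] = [T, F]
r5 m[K→φ1] = [F, T]
r5 m[H→φ2] = [F, T]
r5 m[H→φ3] = [F, T]
r5 m[H→φ4] = [F, T]
r5 m[N→φ0] = [F, T]
r5 m[N→φ2] = [F, F]
r5 m[N→φ3] = [F, F]
r5 m[D→φ1] = [T, T]
r5 m[D→φ4] = [F, F]
r6 m[φ0→K] = [F, T]
r6 m[φ0→N] = [F, F]
r6 m[φ1→K] = [T, F]
r6 m[φ1→D] = [F, F]
r6 m[φ2→H] = [F, F]
r6 m[φ2→N] = [T, T]
r6 m[φ3→H] = [F, F]
r6 m[φ3→N] = [F, T]
r6 m[φ4→H] = [F, F]
r6 m[φ4→D] = [T, T]
r6 m[K→φ0] = [T, F]
r6 m[K→φ1] = [F, T]
r6 m[H→φ2] = [F, F]
r6 m[H→φ3] = [F, F]
r6 m[H→φ4] = [F, F]
r6 m[N→φ0] = [F, T]
r6 m[N→φ2] = [F, F]
r6 m[N→φ3] = [F, F]
r6 m[D→φ1] = [T, T]
r6 m[D→φ4] = [F, F]
r7 m[φ0→K] = [F, T]
r7 m[φ0→N] = [F, F]
r7 m[φ1→K] = [T, F]
r7 m[φ1→D] = [F, F]
r7 m[φ2→H] = [F, F]
r7 m[φ2→N] = [F, F]
r7 m[φ3→H] = [F, F]
r7 m[φ3→N] = [F, F]
r7 m[φ4→H] = [F, F]
r7 m[φ4→D] = [F, F]
r7 m[K→φ0] = [T, F]
r7 m[K→φ1] = [F, T]
r7 m[H→φ2] = [F, F]
r7 m[H→φ3] = [F, F]
r7 m[H→φ4] = [F, F]
r7 m[N→φ0] = [F, T]
r7 m[N→φ2] = [F, F]
r7 m[N→φ3] = [F, F]
r7 m[D→φ1] = [T, T]
r7 m[D→φ4] = [F, F]

message @ round 7 = [F, F]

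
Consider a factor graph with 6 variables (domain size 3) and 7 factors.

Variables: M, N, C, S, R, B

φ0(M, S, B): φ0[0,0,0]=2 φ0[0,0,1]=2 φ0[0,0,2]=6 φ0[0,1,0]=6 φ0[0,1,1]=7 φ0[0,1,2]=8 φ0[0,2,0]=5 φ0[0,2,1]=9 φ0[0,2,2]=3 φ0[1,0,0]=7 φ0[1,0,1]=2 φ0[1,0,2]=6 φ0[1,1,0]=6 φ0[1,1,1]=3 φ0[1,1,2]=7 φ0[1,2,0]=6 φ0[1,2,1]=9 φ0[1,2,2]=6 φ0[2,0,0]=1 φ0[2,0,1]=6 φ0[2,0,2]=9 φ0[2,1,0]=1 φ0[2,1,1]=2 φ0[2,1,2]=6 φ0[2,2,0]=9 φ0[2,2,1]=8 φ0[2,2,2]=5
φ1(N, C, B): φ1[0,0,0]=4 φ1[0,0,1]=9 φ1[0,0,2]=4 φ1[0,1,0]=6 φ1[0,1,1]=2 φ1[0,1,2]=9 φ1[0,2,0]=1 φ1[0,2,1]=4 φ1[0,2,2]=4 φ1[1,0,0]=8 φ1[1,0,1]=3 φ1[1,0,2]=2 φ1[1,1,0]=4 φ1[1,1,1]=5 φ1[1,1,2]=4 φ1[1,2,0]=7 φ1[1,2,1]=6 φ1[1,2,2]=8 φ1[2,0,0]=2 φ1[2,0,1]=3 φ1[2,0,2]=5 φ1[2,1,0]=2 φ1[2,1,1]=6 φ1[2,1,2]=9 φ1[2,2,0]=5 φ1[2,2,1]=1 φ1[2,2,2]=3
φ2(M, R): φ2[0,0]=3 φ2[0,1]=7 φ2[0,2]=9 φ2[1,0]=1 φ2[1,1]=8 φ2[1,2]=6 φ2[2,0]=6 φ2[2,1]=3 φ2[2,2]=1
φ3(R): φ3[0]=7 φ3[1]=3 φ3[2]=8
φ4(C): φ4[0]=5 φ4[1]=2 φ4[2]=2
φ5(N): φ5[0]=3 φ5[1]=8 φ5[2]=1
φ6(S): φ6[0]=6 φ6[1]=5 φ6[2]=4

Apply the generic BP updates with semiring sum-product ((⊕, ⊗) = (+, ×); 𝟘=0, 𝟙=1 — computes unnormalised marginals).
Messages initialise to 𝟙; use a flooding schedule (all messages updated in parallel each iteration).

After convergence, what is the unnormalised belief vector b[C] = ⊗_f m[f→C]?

init: all messages = 𝟙 over 3 values
r1 m[φ0→M] = [48, 52, 47]
r1 m[φ0→S] = [41, 46, 60]
r1 m[φ0→B] = [43, 48, 56]
r1 m[φ1→N] = [43, 47, 36]
r1 m[φ1→C] = [40, 47, 39]
r1 m[φ1→B] = [39, 39, 48]
r1 m[φ2→M] = [19, 15, 10]
r1 m[φ2→R] = [10, 18, 16]
r1 m[φ3→R] = [7, 3, 8]
r1 m[φ4→C] = [5, 2, 2]
r1 m[φ5→N] = [3, 8, 1]
r1 m[φ6→S] = [6, 5, 4]
r1 m[M→φ0] = [1, 1, 1]
r1 m[M→φ2] = [1, 1, 1]
r1 m[N→φ1] = [1, 1, 1]
r1 m[N→φ5] = [1, 1, 1]
r1 m[C→φ1] = [1, 1, 1]
r1 m[C→φ4] = [1, 1, 1]
r1 m[S→φ0] = [1, 1, 1]
r1 m[S→φ6] = [1, 1, 1]
r1 m[R→φ2] = [1, 1, 1]
r1 m[R→φ3] = [1, 1, 1]
r1 m[B→φ0] = [1, 1, 1]
r1 m[B→φ1] = [1, 1, 1]
r2 m[φ0→M] = [48, 52, 47]
r2 m[φ0→S] = [41, 46, 60]
r2 m[φ0→B] = [43, 48, 56]
r2 m[φ1→N] = [43, 47, 36]
r2 m[φ1→C] = [40, 47, 39]
r2 m[φ1→B] = [39, 39, 48]
r2 m[φ2→M] = [19, 15, 10]
r2 m[φ2→R] = [10, 18, 16]
r2 m[φ3→R] = [7, 3, 8]
r2 m[φ4→C] = [5, 2, 2]
r2 m[φ5→N] = [3, 8, 1]
r2 m[φ6→S] = [6, 5, 4]
r2 m[M→φ0] = [19, 15, 10]
r2 m[M→φ2] = [48, 52, 47]
r2 m[N→φ1] = [3, 8, 1]
r2 m[N→φ5] = [43, 47, 36]
r2 m[C→φ1] = [5, 2, 2]
r2 m[C→φ4] = [40, 47, 39]
r2 m[S→φ0] = [6, 5, 4]
r2 m[S→φ6] = [41, 46, 60]
r2 m[R→φ2] = [7, 3, 8]
r2 m[R→φ3] = [10, 18, 16]
r2 m[B→φ0] = [39, 39, 48]
r2 m[B→φ1] = [43, 48, 56]
r3 m[φ0→M] = [9879, 10761, 9867]
r3 m[φ0→S] = [25071, 31284, 35235]
r3 m[φ0→B] = [3088, 3302, 4137]
r3 m[φ1→N] = [6774, 6346, 5168]
r3 m[φ1→C] = [7794, 8540, 10104]
r3 m[φ1→B] = [622, 496, 459]
r3 m[φ2→M] = [114, 79, 59]
r3 m[φ2→R] = [478, 893, 791]
r3 m[φ3→R] = [7, 3, 8]
r3 m[φ4→C] = [5, 2, 2]
r3 m[φ5→N] = [3, 8, 1]
r3 m[φ6→S] = [6, 5, 4]
r3 m[M→φ0] = [19, 15, 10]
r3 m[M→φ2] = [48, 52, 47]
r3 m[N→φ1] = [3, 8, 1]
r3 m[N→φ5] = [43, 47, 36]
r3 m[C→φ1] = [5, 2, 2]
r3 m[C→φ4] = [40, 47, 39]
r3 m[S→φ0] = [6, 5, 4]
r3 m[S→φ6] = [41, 46, 60]
r3 m[R→φ2] = [7, 3, 8]
r3 m[R→φ3] = [10, 18, 16]
r3 m[B→φ0] = [39, 39, 48]
r3 m[B→φ1] = [43, 48, 56]
r4 m[φ0→M] = [9879, 10761, 9867]
r4 m[φ0→S] = [25071, 31284, 35235]
r4 m[φ0→B] = [3088, 3302, 4137]
r4 m[φ1→N] = [6774, 6346, 5168]
r4 m[φ1→C] = [7794, 8540, 10104]
r4 m[φ1→B] = [622, 496, 459]
r4 m[φ2→M] = [114, 79, 59]
r4 m[φ2→R] = [478, 893, 791]
r4 m[φ3→R] = [7, 3, 8]
r4 m[φ4→C] = [5, 2, 2]
r4 m[φ5→N] = [3, 8, 1]
r4 m[φ6→S] = [6, 5, 4]
r4 m[M→φ0] = [114, 79, 59]
r4 m[M→φ2] = [9879, 10761, 9867]
r4 m[N→φ1] = [3, 8, 1]
r4 m[N→φ5] = [6774, 6346, 5168]
r4 m[C→φ1] = [5, 2, 2]
r4 m[C→φ4] = [7794, 8540, 10104]
r4 m[S→φ0] = [6, 5, 4]
r4 m[S→φ6] = [25071, 31284, 35235]
r4 m[R→φ2] = [7, 3, 8]
r4 m[R→φ3] = [478, 893, 791]
r4 m[B→φ0] = [622, 496, 459]
r4 m[B→φ1] = [3088, 3302, 4137]
r5 m[φ0→M] = [120124, 134565, 115658]
r5 m[φ0→S] = [1664771, 2163783, 2585263]
r5 m[φ0→B] = [17425, 19041, 23673]
r5 m[φ1→N] = [483508, 454288, 372583]
r5 m[φ1→C] = [555693, 613596, 725877]
r5 m[φ1→B] = [622, 496, 459]
r5 m[φ2→M] = [114, 79, 59]
r5 m[φ2→R] = [99600, 184842, 163344]
r5 m[φ3→R] = [7, 3, 8]
r5 m[φ4→C] = [5, 2, 2]
r5 m[φ5→N] = [3, 8, 1]
r5 m[φ6→S] = [6, 5, 4]
r5 m[M→φ0] = [114, 79, 59]
r5 m[M→φ2] = [9879, 10761, 9867]
r5 m[N→φ1] = [3, 8, 1]
r5 m[N→φ5] = [6774, 6346, 5168]
r5 m[C→φ1] = [5, 2, 2]
r5 m[C→φ4] = [7794, 8540, 10104]
r5 m[S→φ0] = [6, 5, 4]
r5 m[S→φ6] = [25071, 31284, 35235]
r5 m[R→φ2] = [7, 3, 8]
r5 m[R→φ3] = [478, 893, 791]
r5 m[B→φ0] = [622, 496, 459]
r5 m[B→φ1] = [3088, 3302, 4137]
r6 m[φ0→M] = [120124, 134565, 115658]
r6 m[φ0→S] = [1664771, 2163783, 2585263]
r6 m[φ0→B] = [17425, 19041, 23673]
r6 m[φ1→N] = [483508, 454288, 372583]
r6 m[φ1→C] = [555693, 613596, 725877]
r6 m[φ1→B] = [622, 496, 459]
r6 m[φ2→M] = [114, 79, 59]
r6 m[φ2→R] = [99600, 184842, 163344]
r6 m[φ3→R] = [7, 3, 8]
r6 m[φ4→C] = [5, 2, 2]
r6 m[φ5→N] = [3, 8, 1]
r6 m[φ6→S] = [6, 5, 4]
r6 m[M→φ0] = [114, 79, 59]
r6 m[M→φ2] = [120124, 134565, 115658]
r6 m[N→φ1] = [3, 8, 1]
r6 m[N→φ5] = [483508, 454288, 372583]
r6 m[C→φ1] = [5, 2, 2]
r6 m[C→φ4] = [555693, 613596, 725877]
r6 m[S→φ0] = [6, 5, 4]
r6 m[S→φ6] = [1664771, 2163783, 2585263]
r6 m[R→φ2] = [7, 3, 8]
r6 m[R→φ3] = [99600, 184842, 163344]
r6 m[B→φ0] = [622, 496, 459]
r6 m[B→φ1] = [17425, 19041, 23673]
r7 m[φ0→M] = [120124, 134565, 115658]
r7 m[φ0→S] = [1664771, 2163783, 2585263]
r7 m[φ0→B] = [17425, 19041, 23673]
r7 m[φ1→N] = [2766745, 2589749, 2130366]
r7 m[φ1→C] = [3168573, 3505996, 4146868]
r7 m[φ1→B] = [622, 496, 459]
r7 m[φ2→M] = [114, 79, 59]
r7 m[φ2→R] = [1188885, 2264362, 2004164]
r7 m[φ3→R] = [7, 3, 8]
r7 m[φ4→C] = [5, 2, 2]
r7 m[φ5→N] = [3, 8, 1]
r7 m[φ6→S] = [6, 5, 4]
r7 m[M→φ0] = [114, 79, 59]
r7 m[M→φ2] = [120124, 134565, 115658]
r7 m[N→φ1] = [3, 8, 1]
r7 m[N→φ5] = [483508, 454288, 372583]
r7 m[C→φ1] = [5, 2, 2]
r7 m[C→φ4] = [555693, 613596, 725877]
r7 m[S→φ0] = [6, 5, 4]
r7 m[S→φ6] = [1664771, 2163783, 2585263]
r7 m[R→φ2] = [7, 3, 8]
r7 m[R→φ3] = [99600, 184842, 163344]
r7 m[B→φ0] = [622, 496, 459]
r7 m[B→φ1] = [17425, 19041, 23673]
r8 m[φ0→M] = [120124, 134565, 115658]
r8 m[φ0→S] = [1664771, 2163783, 2585263]
r8 m[φ0→B] = [17425, 19041, 23673]
r8 m[φ1→N] = [2766745, 2589749, 2130366]
r8 m[φ1→C] = [3168573, 3505996, 4146868]
r8 m[φ1→B] = [622, 496, 459]
r8 m[φ2→M] = [114, 79, 59]
r8 m[φ2→R] = [1188885, 2264362, 2004164]
r8 m[φ3→R] = [7, 3, 8]
r8 m[φ4→C] = [5, 2, 2]
r8 m[φ5→N] = [3, 8, 1]
r8 m[φ6→S] = [6, 5, 4]
r8 m[M→φ0] = [114, 79, 59]
r8 m[M→φ2] = [120124, 134565, 115658]
r8 m[N→φ1] = [3, 8, 1]
r8 m[N→φ5] = [2766745, 2589749, 2130366]
r8 m[C→φ1] = [5, 2, 2]
r8 m[C→φ4] = [3168573, 3505996, 4146868]
r8 m[S→φ0] = [6, 5, 4]
r8 m[S→φ6] = [1664771, 2163783, 2585263]
r8 m[R→φ2] = [7, 3, 8]
r8 m[R→φ3] = [1188885, 2264362, 2004164]
r8 m[B→φ0] = [622, 496, 459]
r8 m[B→φ1] = [17425, 19041, 23673]
r9 m[φ0→M] = [120124, 134565, 115658]
r9 m[φ0→S] = [1664771, 2163783, 2585263]
r9 m[φ0→B] = [17425, 19041, 23673]
r9 m[φ1→N] = [2766745, 2589749, 2130366]
r9 m[φ1→C] = [3168573, 3505996, 4146868]
r9 m[φ1→B] = [622, 496, 459]
r9 m[φ2→M] = [114, 79, 59]
r9 m[φ2→R] = [1188885, 2264362, 2004164]
r9 m[φ3→R] = [7, 3, 8]
r9 m[φ4→C] = [5, 2, 2]
r9 m[φ5→N] = [3, 8, 1]
r9 m[φ6→S] = [6, 5, 4]
r9 m[M→φ0] = [114, 79, 59]
r9 m[M→φ2] = [120124, 134565, 115658]
r9 m[N→φ1] = [3, 8, 1]
r9 m[N→φ5] = [2766745, 2589749, 2130366]
r9 m[C→φ1] = [5, 2, 2]
r9 m[C→φ4] = [3168573, 3505996, 4146868]
r9 m[S→φ0] = [6, 5, 4]
r9 m[S→φ6] = [1664771, 2163783, 2585263]
r9 m[R→φ2] = [7, 3, 8]
r9 m[R→φ3] = [1188885, 2264362, 2004164]
r9 m[B→φ0] = [622, 496, 459]
r9 m[B→φ1] = [17425, 19041, 23673]
fixed point reached at round 9
b[C] = ⊗ incoming = [15842865, 7011992, 8293736]

b[C] = [15842865, 7011992, 8293736]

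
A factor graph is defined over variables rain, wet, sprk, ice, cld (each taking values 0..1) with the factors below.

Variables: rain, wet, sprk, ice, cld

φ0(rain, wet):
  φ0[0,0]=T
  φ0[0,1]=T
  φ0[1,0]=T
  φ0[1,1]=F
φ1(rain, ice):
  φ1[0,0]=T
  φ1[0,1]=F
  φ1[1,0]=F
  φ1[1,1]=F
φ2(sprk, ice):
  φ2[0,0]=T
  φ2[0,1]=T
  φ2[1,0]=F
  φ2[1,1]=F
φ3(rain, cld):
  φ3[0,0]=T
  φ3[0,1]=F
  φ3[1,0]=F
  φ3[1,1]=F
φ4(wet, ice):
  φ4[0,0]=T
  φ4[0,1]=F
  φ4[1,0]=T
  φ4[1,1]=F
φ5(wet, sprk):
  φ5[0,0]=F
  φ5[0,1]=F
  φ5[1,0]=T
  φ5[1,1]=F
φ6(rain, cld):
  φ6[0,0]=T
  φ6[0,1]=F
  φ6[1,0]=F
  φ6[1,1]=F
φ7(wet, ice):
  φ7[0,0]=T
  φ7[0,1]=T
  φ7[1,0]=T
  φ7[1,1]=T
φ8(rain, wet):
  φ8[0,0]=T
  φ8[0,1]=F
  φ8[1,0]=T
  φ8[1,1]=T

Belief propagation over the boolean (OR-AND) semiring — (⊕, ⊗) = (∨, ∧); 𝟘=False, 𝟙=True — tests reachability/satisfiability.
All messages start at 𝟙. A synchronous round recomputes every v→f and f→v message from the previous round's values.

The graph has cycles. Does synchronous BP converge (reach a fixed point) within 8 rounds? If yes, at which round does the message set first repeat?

init: all messages = 𝟙 over 2 values
r1 m[φ0→rain] = [T, T]
r1 m[φ0→wet] = [T, T]
r1 m[φ1→rain] = [T, F]
r1 m[φ1→ice] = [T, F]
r1 m[φ2→sprk] = [T, F]
r1 m[φ2→ice] = [T, T]
r1 m[φ3→rain] = [T, F]
r1 m[φ3→cld] = [T, F]
r1 m[φ4→wet] = [T, T]
r1 m[φ4→ice] = [T, F]
r1 m[φ5→wet] = [F, T]
r1 m[φ5→sprk] = [T, F]
r1 m[φ6→rain] = [T, F]
r1 m[φ6→cld] = [T, F]
r1 m[φ7→wet] = [T, T]
r1 m[φ7→ice] = [T, T]
r1 m[φ8→rain] = [T, T]
r1 m[φ8→wet] = [T, T]
r1 m[rain→φ0] = [T, T]
r1 m[rain→φ1] = [T, T]
r1 m[rain→φ3] = [T, T]
r1 m[rain→φ6] = [T, T]
r1 m[rain→φ8] = [T, T]
r1 m[wet→φ0] = [T, T]
r1 m[wet→φ4] = [T, T]
r1 m[wet→φ5] = [T, T]
r1 m[wet→φ7] = [T, T]
r1 m[wet→φ8] = [T, T]
r1 m[sprk→φ2] = [T, T]
r1 m[sprk→φ5] = [T, T]
r1 m[ice→φ1] = [T, T]
r1 m[ice→φ2] = [T, T]
r1 m[ice→φ4] = [T, T]
r1 m[ice→φ7] = [T, T]
r1 m[cld→φ3] = [T, T]
r1 m[cld→φ6] = [T, T]
r2 m[φ0→rain] = [T, T]
r2 m[φ0→wet] = [T, T]
r2 m[φ1→rain] = [T, F]
r2 m[φ1→ice] = [T, F]
r2 m[φ2→sprk] = [T, F]
r2 m[φ2→ice] = [T, T]
r2 m[φ3→rain] = [T, F]
r2 m[φ3→cld] = [T, F]
r2 m[φ4→wet] = [T, T]
r2 m[φ4→ice] = [T, F]
r2 m[φ5→wet] = [F, T]
r2 m[φ5→sprk] = [T, F]
r2 m[φ6→rain] = [T, F]
r2 m[φ6→cld] = [T, F]
r2 m[φ7→wet] = [T, T]
r2 m[φ7→ice] = [T, T]
r2 m[φ8→rain] = [T, T]
r2 m[φ8→wet] = [T, T]
r2 m[rain→φ0] = [T, F]
r2 m[rain→φ1] = [T, F]
r2 m[rain→φ3] = [T, F]
r2 m[rain→φ6] = [T, F]
r2 m[rain→φ8] = [T, F]
r2 m[wet→φ0] = [F, T]
r2 m[wet→φ4] = [F, T]
r2 m[wet→φ5] = [T, T]
r2 m[wet→φ7] = [F, T]
r2 m[wet→φ8] = [F, T]
r2 m[sprk→φ2] = [T, F]
r2 m[sprk→φ5] = [T, F]
r2 m[ice→φ1] = [T, F]
r2 m[ice→φ2] = [T, F]
r2 m[ice→φ4] = [T, F]
r2 m[ice→φ7] = [T, F]
r2 m[cld→φ3] = [T, F]
r2 m[cld→φ6] = [T, F]
r3 m[φ0→rain] = [T, F]
r3 m[φ0→wet] = [T, T]
r3 m[φ1→rain] = [T, F]
r3 m[φ1→ice] = [T, F]
r3 m[φ2→sprk] = [T, F]
r3 m[φ2→ice] = [T, T]
r3 m[φ3→rain] = [T, F]
r3 m[φ3→cld] = [T, F]
r3 m[φ4→wet] = [T, T]
r3 m[φ4→ice] = [T, F]
r3 m[φ5→wet] = [F, T]
r3 m[φ5→sprk] = [T, F]
r3 m[φ6→rain] = [T, F]
r3 m[φ6→cld] = [T, F]
r3 m[φ7→wet] = [T, T]
r3 m[φ7→ice] = [T, T]
r3 m[φ8→rain] = [F, T]
r3 m[φ8→wet] = [T, F]
r3 m[rain→φ0] = [T, F]
r3 m[rain→φ1] = [T, F]
r3 m[rain→φ3] = [T, F]
r3 m[rain→φ6] = [T, F]
r3 m[rain→φ8] = [T, F]
r3 m[wet→φ0] = [F, T]
r3 m[wet→φ4] = [F, T]
r3 m[wet→φ5] = [T, T]
r3 m[wet→φ7] = [F, T]
r3 m[wet→φ8] = [F, T]
r3 m[sprk→φ2] = [T, F]
r3 m[sprk→φ5] = [T, F]
r3 m[ice→φ1] = [T, F]
r3 m[ice→φ2] = [T, F]
r3 m[ice→φ4] = [T, F]
r3 m[ice→φ7] = [T, F]
r3 m[cld→φ3] = [T, F]
r3 m[cld→φ6] = [T, F]
r4 m[φ0→rain] = [T, F]
r4 m[φ0→wet] = [T, T]
r4 m[φ1→rain] = [T, F]
r4 m[φ1→ice] = [T, F]
r4 m[φ2→sprk] = [T, F]
r4 m[φ2→ice] = [T, T]
r4 m[φ3→rain] = [T, F]
r4 m[φ3→cld] = [T, F]
r4 m[φ4→wet] = [T, T]
r4 m[φ4→ice] = [T, F]
r4 m[φ5→wet] = [F, T]
r4 m[φ5→sprk] = [T, F]
r4 m[φ6→rain] = [T, F]
r4 m[φ6→cld] = [T, F]
r4 m[φ7→wet] = [T, T]
r4 m[φ7→ice] = [T, T]
r4 m[φ8→rain] = [F, T]
r4 m[φ8→wet] = [T, F]
r4 m[rain→φ0] = [F, F]
r4 m[rain→φ1] = [F, F]
r4 m[rain→φ3] = [F, F]
r4 m[rain→φ6] = [F, F]
r4 m[rain→φ8] = [T, F]
r4 m[wet→φ0] = [F, F]
r4 m[wet→φ4] = [F, F]
r4 m[wet→φ5] = [T, F]
r4 m[wet→φ7] = [F, F]
r4 m[wet→φ8] = [F, T]
r4 m[sprk→φ2] = [T, F]
r4 m[sprk→φ5] = [T, F]
r4 m[ice→φ1] = [T, F]
r4 m[ice→φ2] = [T, F]
r4 m[ice→φ4] = [T, F]
r4 m[ice→φ7] = [T, F]
r4 m[cld→φ3] = [T, F]
r4 m[cld→φ6] = [T, F]
r5 m[φ0→rain] = [F, F]
r5 m[φ0→wet] = [F, F]
r5 m[φ1→rain] = [T, F]
r5 m[φ1→ice] = [F, F]
r5 m[φ2→sprk] = [T, F]
r5 m[φ2→ice] = [T, T]
r5 m[φ3→rain] = [T, F]
r5 m[φ3→cld] = [F, F]
r5 m[φ4→wet] = [T, T]
r5 m[φ4→ice] = [F, F]
r5 m[φ5→wet] = [F, T]
r5 m[φ5→sprk] = [F, F]
r5 m[φ6→rain] = [T, F]
r5 m[φ6→cld] = [F, F]
r5 m[φ7→wet] = [T, T]
r5 m[φ7→ice] = [F, F]
r5 m[φ8→rain] = [F, T]
r5 m[φ8→wet] = [T, F]
r5 m[rain→φ0] = [F, F]
r5 m[rain→φ1] = [F, F]
r5 m[rain→φ3] = [F, F]
r5 m[rain→φ6] = [F, F]
r5 m[rain→φ8] = [T, F]
r5 m[wet→φ0] = [F, F]
r5 m[wet→φ4] = [F, F]
r5 m[wet→φ5] = [T, F]
r5 m[wet→φ7] = [F, F]
r5 m[wet→φ8] = [F, T]
r5 m[sprk→φ2] = [T, F]
r5 m[sprk→φ5] = [T, F]
r5 m[ice→φ1] = [T, F]
r5 m[ice→φ2] = [T, F]
r5 m[ice→φ4] = [T, F]
r5 m[ice→φ7] = [T, F]
r5 m[cld→φ3] = [T, F]
r5 m[cld→φ6] = [T, F]
r6 m[φ0→rain] = [F, F]
r6 m[φ0→wet] = [F, F]
r6 m[φ1→rain] = [T, F]
r6 m[φ1→ice] = [F, F]
r6 m[φ2→sprk] = [T, F]
r6 m[φ2→ice] = [T, T]
r6 m[φ3→rain] = [T, F]
r6 m[φ3→cld] = [F, F]
r6 m[φ4→wet] = [T, T]
r6 m[φ4→ice] = [F, F]
r6 m[φ5→wet] = [F, T]
r6 m[φ5→sprk] = [F, F]
r6 m[φ6→rain] = [T, F]
r6 m[φ6→cld] = [F, F]
r6 m[φ7→wet] = [T, T]
r6 m[φ7→ice] = [F, F]
r6 m[φ8→rain] = [F, T]
r6 m[φ8→wet] = [T, F]
r6 m[rain→φ0] = [F, F]
r6 m[rain→φ1] = [F, F]
r6 m[rain→φ3] = [F, F]
r6 m[rain→φ6] = [F, F]
r6 m[rain→φ8] = [F, F]
r6 m[wet→φ0] = [F, F]
r6 m[wet→φ4] = [F, F]
r6 m[wet→φ5] = [F, F]
r6 m[wet→φ7] = [F, F]
r6 m[wet→φ8] = [F, F]
r6 m[sprk→φ2] = [F, F]
r6 m[sprk→φ5] = [T, F]
r6 m[ice→φ1] = [F, F]
r6 m[ice→φ2] = [F, F]
r6 m[ice→φ4] = [F, F]
r6 m[ice→φ7] = [F, F]
r6 m[cld→φ3] = [F, F]
r6 m[cld→φ6] = [F, F]
r7 m[φ0→rain] = [F, F]
r7 m[φ0→wet] = [F, F]
r7 m[φ1→rain] = [F, F]
r7 m[φ1→ice] = [F, F]
r7 m[φ2→sprk] = [F, F]
r7 m[φ2→ice] = [F, F]
r7 m[φ3→rain] = [F, F]
r7 m[φ3→cld] = [F, F]
r7 m[φ4→wet] = [F, F]
r7 m[φ4→ice] = [F, F]
r7 m[φ5→wet] = [F, T]
r7 m[φ5→sprk] = [F, F]
r7 m[φ6→rain] = [F, F]
r7 m[φ6→cld] = [F, F]
r7 m[φ7→wet] = [F, F]
r7 m[φ7→ice] = [F, F]
r7 m[φ8→rain] = [F, F]
r7 m[φ8→wet] = [F, F]
r7 m[rain→φ0] = [F, F]
r7 m[rain→φ1] = [F, F]
r7 m[rain→φ3] = [F, F]
r7 m[rain→φ6] = [F, F]
r7 m[rain→φ8] = [F, F]
r7 m[wet→φ0] = [F, F]
r7 m[wet→φ4] = [F, F]
r7 m[wet→φ5] = [F, F]
r7 m[wet→φ7] = [F, F]
r7 m[wet→φ8] = [F, F]
r7 m[sprk→φ2] = [F, F]
r7 m[sprk→φ5] = [T, F]
r7 m[ice→φ1] = [F, F]
r7 m[ice→φ2] = [F, F]
r7 m[ice→φ4] = [F, F]
r7 m[ice→φ7] = [F, F]
r7 m[cld→φ3] = [F, F]
r7 m[cld→φ6] = [F, F]
r8 m[φ0→rain] = [F, F]
r8 m[φ0→wet] = [F, F]
r8 m[φ1→rain] = [F, F]
r8 m[φ1→ice] = [F, F]
r8 m[φ2→sprk] = [F, F]
r8 m[φ2→ice] = [F, F]
r8 m[φ3→rain] = [F, F]
r8 m[φ3→cld] = [F, F]
r8 m[φ4→wet] = [F, F]
r8 m[φ4→ice] = [F, F]
r8 m[φ5→wet] = [F, T]
r8 m[φ5→sprk] = [F, F]
r8 m[φ6→rain] = [F, F]
r8 m[φ6→cld] = [F, F]
r8 m[φ7→wet] = [F, F]
r8 m[φ7→ice] = [F, F]
r8 m[φ8→rain] = [F, F]
r8 m[φ8→wet] = [F, F]
r8 m[rain→φ0] = [F, F]
r8 m[rain→φ1] = [F, F]
r8 m[rain→φ3] = [F, F]
r8 m[rain→φ6] = [F, F]
r8 m[rain→φ8] = [F, F]
r8 m[wet→φ0] = [F, F]
r8 m[wet→φ4] = [F, F]
r8 m[wet→φ5] = [F, F]
r8 m[wet→φ7] = [F, F]
r8 m[wet→φ8] = [F, F]
r8 m[sprk→φ2] = [F, F]
r8 m[sprk→φ5] = [F, F]
r8 m[ice→φ1] = [F, F]
r8 m[ice→φ2] = [F, F]
r8 m[ice→φ4] = [F, F]
r8 m[ice→φ7] = [F, F]
r8 m[cld→φ3] = [F, F]
r8 m[cld→φ6] = [F, F]
no fixed point within 8 rounds

NOT CONVERGED within 8 rounds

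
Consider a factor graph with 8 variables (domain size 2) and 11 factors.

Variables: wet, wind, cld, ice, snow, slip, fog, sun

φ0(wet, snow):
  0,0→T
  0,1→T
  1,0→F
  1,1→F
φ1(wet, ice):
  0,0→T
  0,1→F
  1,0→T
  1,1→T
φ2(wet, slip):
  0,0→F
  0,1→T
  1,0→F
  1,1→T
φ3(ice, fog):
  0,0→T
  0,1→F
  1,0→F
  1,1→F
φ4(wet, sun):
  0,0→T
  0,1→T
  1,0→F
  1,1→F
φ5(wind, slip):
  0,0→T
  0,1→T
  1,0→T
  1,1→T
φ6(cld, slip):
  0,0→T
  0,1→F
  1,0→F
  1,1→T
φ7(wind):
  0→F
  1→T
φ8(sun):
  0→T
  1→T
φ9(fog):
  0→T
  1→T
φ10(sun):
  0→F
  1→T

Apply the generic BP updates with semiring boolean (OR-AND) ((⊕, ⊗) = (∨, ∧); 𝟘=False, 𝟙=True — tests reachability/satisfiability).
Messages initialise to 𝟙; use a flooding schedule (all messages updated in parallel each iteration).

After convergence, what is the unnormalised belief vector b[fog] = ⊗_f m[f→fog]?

b[fog] = [T, F]

init: all messages = 𝟙 over 2 values
r1 m[φ0→wet] = [T, F]
r1 m[φ0→snow] = [T, T]
r1 m[φ1→wet] = [T, T]
r1 m[φ1→ice] = [T, T]
r1 m[φ2→wet] = [T, T]
r1 m[φ2→slip] = [F, T]
r1 m[φ3→ice] = [T, F]
r1 m[φ3→fog] = [T, F]
r1 m[φ4→wet] = [T, F]
r1 m[φ4→sun] = [T, T]
r1 m[φ5→wind] = [T, T]
r1 m[φ5→slip] = [T, T]
r1 m[φ6→cld] = [T, T]
r1 m[φ6→slip] = [T, T]
r1 m[φ7→wind] = [F, T]
r1 m[φ8→sun] = [T, T]
r1 m[φ9→fog] = [T, T]
r1 m[φ10→sun] = [F, T]
r1 m[wet→φ0] = [T, T]
r1 m[wet→φ1] = [T, T]
r1 m[wet→φ2] = [T, T]
r1 m[wet→φ4] = [T, T]
r1 m[wind→φ5] = [T, T]
r1 m[wind→φ7] = [T, T]
r1 m[cld→φ6] = [T, T]
r1 m[ice→φ1] = [T, T]
r1 m[ice→φ3] = [T, T]
r1 m[snow→φ0] = [T, T]
r1 m[slip→φ2] = [T, T]
r1 m[slip→φ5] = [T, T]
r1 m[slip→φ6] = [T, T]
r1 m[fog→φ3] = [T, T]
r1 m[fog→φ9] = [T, T]
r1 m[sun→φ4] = [T, T]
r1 m[sun→φ8] = [T, T]
r1 m[sun→φ10] = [T, T]
r2 m[φ0→wet] = [T, F]
r2 m[φ0→snow] = [T, T]
r2 m[φ1→wet] = [T, T]
r2 m[φ1→ice] = [T, T]
r2 m[φ2→wet] = [T, T]
r2 m[φ2→slip] = [F, T]
r2 m[φ3→ice] = [T, F]
r2 m[φ3→fog] = [T, F]
r2 m[φ4→wet] = [T, F]
r2 m[φ4→sun] = [T, T]
r2 m[φ5→wind] = [T, T]
r2 m[φ5→slip] = [T, T]
r2 m[φ6→cld] = [T, T]
r2 m[φ6→slip] = [T, T]
r2 m[φ7→wind] = [F, T]
r2 m[φ8→sun] = [T, T]
r2 m[φ9→fog] = [T, T]
r2 m[φ10→sun] = [F, T]
r2 m[wet→φ0] = [T, F]
r2 m[wet→φ1] = [T, F]
r2 m[wet→φ2] = [T, F]
r2 m[wet→φ4] = [T, F]
r2 m[wind→φ5] = [F, T]
r2 m[wind→φ7] = [T, T]
r2 m[cld→φ6] = [T, T]
r2 m[ice→φ1] = [T, F]
r2 m[ice→φ3] = [T, T]
r2 m[snow→φ0] = [T, T]
r2 m[slip→φ2] = [T, T]
r2 m[slip→φ5] = [F, T]
r2 m[slip→φ6] = [F, T]
r2 m[fog→φ3] = [T, T]
r2 m[fog→φ9] = [T, F]
r2 m[sun→φ4] = [F, T]
r2 m[sun→φ8] = [F, T]
r2 m[sun→φ10] = [T, T]
r3 m[φ0→wet] = [T, F]
r3 m[φ0→snow] = [T, T]
r3 m[φ1→wet] = [T, T]
r3 m[φ1→ice] = [T, F]
r3 m[φ2→wet] = [T, T]
r3 m[φ2→slip] = [F, T]
r3 m[φ3→ice] = [T, F]
r3 m[φ3→fog] = [T, F]
r3 m[φ4→wet] = [T, F]
r3 m[φ4→sun] = [T, T]
r3 m[φ5→wind] = [T, T]
r3 m[φ5→slip] = [T, T]
r3 m[φ6→cld] = [F, T]
r3 m[φ6→slip] = [T, T]
r3 m[φ7→wind] = [F, T]
r3 m[φ8→sun] = [T, T]
r3 m[φ9→fog] = [T, T]
r3 m[φ10→sun] = [F, T]
r3 m[wet→φ0] = [T, F]
r3 m[wet→φ1] = [T, F]
r3 m[wet→φ2] = [T, F]
r3 m[wet→φ4] = [T, F]
r3 m[wind→φ5] = [F, T]
r3 m[wind→φ7] = [T, T]
r3 m[cld→φ6] = [T, T]
r3 m[ice→φ1] = [T, F]
r3 m[ice→φ3] = [T, T]
r3 m[snow→φ0] = [T, T]
r3 m[slip→φ2] = [T, T]
r3 m[slip→φ5] = [F, T]
r3 m[slip→φ6] = [F, T]
r3 m[fog→φ3] = [T, T]
r3 m[fog→φ9] = [T, F]
r3 m[sun→φ4] = [F, T]
r3 m[sun→φ8] = [F, T]
r3 m[sun→φ10] = [T, T]
r4 m[φ0→wet] = [T, F]
r4 m[φ0→snow] = [T, T]
r4 m[φ1→wet] = [T, T]
r4 m[φ1→ice] = [T, F]
r4 m[φ2→wet] = [T, T]
r4 m[φ2→slip] = [F, T]
r4 m[φ3→ice] = [T, F]
r4 m[φ3→fog] = [T, F]
r4 m[φ4→wet] = [T, F]
r4 m[φ4→sun] = [T, T]
r4 m[φ5→wind] = [T, T]
r4 m[φ5→slip] = [T, T]
r4 m[φ6→cld] = [F, T]
r4 m[φ6→slip] = [T, T]
r4 m[φ7→wind] = [F, T]
r4 m[φ8→sun] = [T, T]
r4 m[φ9→fog] = [T, T]
r4 m[φ10→sun] = [F, T]
r4 m[wet→φ0] = [T, F]
r4 m[wet→φ1] = [T, F]
r4 m[wet→φ2] = [T, F]
r4 m[wet→φ4] = [T, F]
r4 m[wind→φ5] = [F, T]
r4 m[wind→φ7] = [T, T]
r4 m[cld→φ6] = [T, T]
r4 m[ice→φ1] = [T, F]
r4 m[ice→φ3] = [T, F]
r4 m[snow→φ0] = [T, T]
r4 m[slip→φ2] = [T, T]
r4 m[slip→φ5] = [F, T]
r4 m[slip→φ6] = [F, T]
r4 m[fog→φ3] = [T, T]
r4 m[fog→φ9] = [T, F]
r4 m[sun→φ4] = [F, T]
r4 m[sun→φ8] = [F, T]
r4 m[sun→φ10] = [T, T]
r5 m[φ0→wet] = [T, F]
r5 m[φ0→snow] = [T, T]
r5 m[φ1→wet] = [T, T]
r5 m[φ1→ice] = [T, F]
r5 m[φ2→wet] = [T, T]
r5 m[φ2→slip] = [F, T]
r5 m[φ3→ice] = [T, F]
r5 m[φ3→fog] = [T, F]
r5 m[φ4→wet] = [T, F]
r5 m[φ4→sun] = [T, T]
r5 m[φ5→wind] = [T, T]
r5 m[φ5→slip] = [T, T]
r5 m[φ6→cld] = [F, T]
r5 m[φ6→slip] = [T, T]
r5 m[φ7→wind] = [F, T]
r5 m[φ8→sun] = [T, T]
r5 m[φ9→fog] = [T, T]
r5 m[φ10→sun] = [F, T]
r5 m[wet→φ0] = [T, F]
r5 m[wet→φ1] = [T, F]
r5 m[wet→φ2] = [T, F]
r5 m[wet→φ4] = [T, F]
r5 m[wind→φ5] = [F, T]
r5 m[wind→φ7] = [T, T]
r5 m[cld→φ6] = [T, T]
r5 m[ice→φ1] = [T, F]
r5 m[ice→φ3] = [T, F]
r5 m[snow→φ0] = [T, T]
r5 m[slip→φ2] = [T, T]
r5 m[slip→φ5] = [F, T]
r5 m[slip→φ6] = [F, T]
r5 m[fog→φ3] = [T, T]
r5 m[fog→φ9] = [T, F]
r5 m[sun→φ4] = [F, T]
r5 m[sun→φ8] = [F, T]
r5 m[sun→φ10] = [T, T]
fixed point reached at round 5
b[fog] = ⊗ incoming = [T, F]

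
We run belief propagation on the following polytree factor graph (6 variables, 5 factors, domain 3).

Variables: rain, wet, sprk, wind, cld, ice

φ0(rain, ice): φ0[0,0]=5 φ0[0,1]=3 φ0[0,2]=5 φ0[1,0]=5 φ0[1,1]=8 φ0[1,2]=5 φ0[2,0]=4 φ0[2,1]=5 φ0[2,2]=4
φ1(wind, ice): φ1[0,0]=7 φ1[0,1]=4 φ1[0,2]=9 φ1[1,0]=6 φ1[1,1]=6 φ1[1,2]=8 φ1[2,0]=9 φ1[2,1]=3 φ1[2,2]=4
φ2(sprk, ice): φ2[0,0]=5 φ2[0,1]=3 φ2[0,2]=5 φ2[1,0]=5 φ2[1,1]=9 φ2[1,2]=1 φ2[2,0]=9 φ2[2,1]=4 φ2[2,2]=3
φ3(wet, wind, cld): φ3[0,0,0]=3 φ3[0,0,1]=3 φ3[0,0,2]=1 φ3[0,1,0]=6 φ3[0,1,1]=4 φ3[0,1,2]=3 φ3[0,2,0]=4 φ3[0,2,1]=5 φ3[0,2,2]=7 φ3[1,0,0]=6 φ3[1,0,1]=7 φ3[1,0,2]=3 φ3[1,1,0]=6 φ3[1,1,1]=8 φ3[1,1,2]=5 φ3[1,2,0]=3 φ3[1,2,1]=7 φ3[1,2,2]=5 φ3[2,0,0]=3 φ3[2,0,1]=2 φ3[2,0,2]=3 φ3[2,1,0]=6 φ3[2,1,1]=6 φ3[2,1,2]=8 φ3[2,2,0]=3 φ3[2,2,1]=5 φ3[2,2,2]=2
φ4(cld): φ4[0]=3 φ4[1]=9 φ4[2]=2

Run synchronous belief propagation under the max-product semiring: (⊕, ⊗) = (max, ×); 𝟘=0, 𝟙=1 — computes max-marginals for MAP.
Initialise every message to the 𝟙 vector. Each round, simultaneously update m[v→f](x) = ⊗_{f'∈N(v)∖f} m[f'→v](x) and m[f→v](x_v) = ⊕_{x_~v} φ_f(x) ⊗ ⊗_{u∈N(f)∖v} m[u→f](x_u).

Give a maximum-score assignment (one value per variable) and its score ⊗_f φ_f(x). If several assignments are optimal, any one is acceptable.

init: all messages = 𝟙 over 3 values
r1 m[φ0→rain] = [5, 8, 5]
r1 m[φ0→ice] = [5, 8, 5]
r1 m[φ1→wind] = [9, 8, 9]
r1 m[φ1→ice] = [9, 6, 9]
r1 m[φ2→sprk] = [5, 9, 9]
r1 m[φ2→ice] = [9, 9, 5]
r1 m[φ3→wet] = [7, 8, 8]
r1 m[φ3→wind] = [7, 8, 7]
r1 m[φ3→cld] = [6, 8, 8]
r1 m[φ4→cld] = [3, 9, 2]
r1 m[rain→φ0] = [1, 1, 1]
r1 m[wet→φ3] = [1, 1, 1]
r1 m[sprk→φ2] = [1, 1, 1]
r1 m[wind→φ1] = [1, 1, 1]
r1 m[wind→φ3] = [1, 1, 1]
r1 m[cld→φ3] = [1, 1, 1]
r1 m[cld→φ4] = [1, 1, 1]
r1 m[ice→φ0] = [1, 1, 1]
r1 m[ice→φ1] = [1, 1, 1]
r1 m[ice→φ2] = [1, 1, 1]
r2 m[φ0→rain] = [5, 8, 5]
r2 m[φ0→ice] = [5, 8, 5]
r2 m[φ1→wind] = [9, 8, 9]
r2 m[φ1→ice] = [9, 6, 9]
r2 m[φ2→sprk] = [5, 9, 9]
r2 m[φ2→ice] = [9, 9, 5]
r2 m[φ3→wet] = [7, 8, 8]
r2 m[φ3→wind] = [7, 8, 7]
r2 m[φ3→cld] = [6, 8, 8]
r2 m[φ4→cld] = [3, 9, 2]
r2 m[rain→φ0] = [1, 1, 1]
r2 m[wet→φ3] = [1, 1, 1]
r2 m[sprk→φ2] = [1, 1, 1]
r2 m[wind→φ1] = [7, 8, 7]
r2 m[wind→φ3] = [9, 8, 9]
r2 m[cld→φ3] = [3, 9, 2]
r2 m[cld→φ4] = [6, 8, 8]
r2 m[ice→φ0] = [81, 54, 45]
r2 m[ice→φ1] = [45, 72, 25]
r2 m[ice→φ2] = [45, 48, 45]
r3 m[φ0→rain] = [405, 432, 324]
r3 m[φ0→ice] = [5, 8, 5]
r3 m[φ1→wind] = [315, 432, 405]
r3 m[φ1→ice] = [63, 48, 64]
r3 m[φ2→sprk] = [225, 432, 405]
r3 m[φ2→ice] = [9, 9, 5]
r3 m[φ3→wet] = [405, 576, 432]
r3 m[φ3→wind] = [63, 72, 63]
r3 m[φ3→cld] = [54, 64, 64]
r3 m[φ4→cld] = [3, 9, 2]
r3 m[rain→φ0] = [1, 1, 1]
r3 m[wet→φ3] = [1, 1, 1]
r3 m[sprk→φ2] = [1, 1, 1]
r3 m[wind→φ1] = [7, 8, 7]
r3 m[wind→φ3] = [9, 8, 9]
r3 m[cld→φ3] = [3, 9, 2]
r3 m[cld→φ4] = [6, 8, 8]
r3 m[ice→φ0] = [81, 54, 45]
r3 m[ice→φ1] = [45, 72, 25]
r3 m[ice→φ2] = [45, 48, 45]
r4 m[φ0→rain] = [405, 432, 324]
r4 m[φ0→ice] = [5, 8, 5]
r4 m[φ1→wind] = [315, 432, 405]
r4 m[φ1→ice] = [63, 48, 64]
r4 m[φ2→sprk] = [225, 432, 405]
r4 m[φ2→ice] = [9, 9, 5]
r4 m[φ3→wet] = [405, 576, 432]
r4 m[φ3→wind] = [63, 72, 63]
r4 m[φ3→cld] = [54, 64, 64]
r4 m[φ4→cld] = [3, 9, 2]
r4 m[rain→φ0] = [1, 1, 1]
r4 m[wet→φ3] = [1, 1, 1]
r4 m[sprk→φ2] = [1, 1, 1]
r4 m[wind→φ1] = [63, 72, 63]
r4 m[wind→φ3] = [315, 432, 405]
r4 m[cld→φ3] = [3, 9, 2]
r4 m[cld→φ4] = [54, 64, 64]
r4 m[ice→φ0] = [567, 432, 320]
r4 m[ice→φ1] = [45, 72, 25]
r4 m[ice→φ2] = [315, 384, 320]
r5 m[φ0→rain] = [2835, 3456, 2268]
r5 m[φ0→ice] = [5, 8, 5]
r5 m[φ1→wind] = [315, 432, 405]
r5 m[φ1→ice] = [567, 432, 576]
r5 m[φ2→sprk] = [1600, 3456, 2835]
r5 m[φ2→ice] = [9, 9, 5]
r5 m[φ3→wet] = [18225, 31104, 23328]
r5 m[φ3→wind] = [63, 72, 63]
r5 m[φ3→cld] = [2592, 3456, 3456]
r5 m[φ4→cld] = [3, 9, 2]
r5 m[rain→φ0] = [1, 1, 1]
r5 m[wet→φ3] = [1, 1, 1]
r5 m[sprk→φ2] = [1, 1, 1]
r5 m[wind→φ1] = [63, 72, 63]
r5 m[wind→φ3] = [315, 432, 405]
r5 m[cld→φ3] = [3, 9, 2]
r5 m[cld→φ4] = [54, 64, 64]
r5 m[ice→φ0] = [567, 432, 320]
r5 m[ice→φ1] = [45, 72, 25]
r5 m[ice→φ2] = [315, 384, 320]
r6 m[φ0→rain] = [2835, 3456, 2268]
r6 m[φ0→ice] = [5, 8, 5]
r6 m[φ1→wind] = [315, 432, 405]
r6 m[φ1→ice] = [567, 432, 576]
r6 m[φ2→sprk] = [1600, 3456, 2835]
r6 m[φ2→ice] = [9, 9, 5]
r6 m[φ3→wet] = [18225, 31104, 23328]
r6 m[φ3→wind] = [63, 72, 63]
r6 m[φ3→cld] = [2592, 3456, 3456]
r6 m[φ4→cld] = [3, 9, 2]
r6 m[rain→φ0] = [1, 1, 1]
r6 m[wet→φ3] = [1, 1, 1]
r6 m[sprk→φ2] = [1, 1, 1]
r6 m[wind→φ1] = [63, 72, 63]
r6 m[wind→φ3] = [315, 432, 405]
r6 m[cld→φ3] = [3, 9, 2]
r6 m[cld→φ4] = [2592, 3456, 3456]
r6 m[ice→φ0] = [5103, 3888, 2880]
r6 m[ice→φ1] = [45, 72, 25]
r6 m[ice→φ2] = [2835, 3456, 2880]
r7 m[φ0→rain] = [25515, 31104, 20412]
r7 m[φ0→ice] = [5, 8, 5]
r7 m[φ1→wind] = [315, 432, 405]
r7 m[φ1→ice] = [567, 432, 576]
r7 m[φ2→sprk] = [14400, 31104, 25515]
r7 m[φ2→ice] = [9, 9, 5]
r7 m[φ3→wet] = [18225, 31104, 23328]
r7 m[φ3→wind] = [63, 72, 63]
r7 m[φ3→cld] = [2592, 3456, 3456]
r7 m[φ4→cld] = [3, 9, 2]
r7 m[rain→φ0] = [1, 1, 1]
r7 m[wet→φ3] = [1, 1, 1]
r7 m[sprk→φ2] = [1, 1, 1]
r7 m[wind→φ1] = [63, 72, 63]
r7 m[wind→φ3] = [315, 432, 405]
r7 m[cld→φ3] = [3, 9, 2]
r7 m[cld→φ4] = [2592, 3456, 3456]
r7 m[ice→φ0] = [5103, 3888, 2880]
r7 m[ice→φ1] = [45, 72, 25]
r7 m[ice→φ2] = [2835, 3456, 2880]
r8 m[φ0→rain] = [25515, 31104, 20412]
r8 m[φ0→ice] = [5, 8, 5]
r8 m[φ1→wind] = [315, 432, 405]
r8 m[φ1→ice] = [567, 432, 576]
r8 m[φ2→sprk] = [14400, 31104, 25515]
r8 m[φ2→ice] = [9, 9, 5]
r8 m[φ3→wet] = [18225, 31104, 23328]
r8 m[φ3→wind] = [63, 72, 63]
r8 m[φ3→cld] = [2592, 3456, 3456]
r8 m[φ4→cld] = [3, 9, 2]
r8 m[rain→φ0] = [1, 1, 1]
r8 m[wet→φ3] = [1, 1, 1]
r8 m[sprk→φ2] = [1, 1, 1]
r8 m[wind→φ1] = [63, 72, 63]
r8 m[wind→φ3] = [315, 432, 405]
r8 m[cld→φ3] = [3, 9, 2]
r8 m[cld→φ4] = [2592, 3456, 3456]
r8 m[ice→φ0] = [5103, 3888, 2880]
r8 m[ice→φ1] = [45, 72, 25]
r8 m[ice→φ2] = [2835, 3456, 2880]
fixed point reached at round 8
traceback from rain: (rain=1, wet=1, sprk=1, wind=1, cld=1, ice=1), score=31104

assignment: (rain=1, wet=1, sprk=1, wind=1, cld=1, ice=1); score = 31104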